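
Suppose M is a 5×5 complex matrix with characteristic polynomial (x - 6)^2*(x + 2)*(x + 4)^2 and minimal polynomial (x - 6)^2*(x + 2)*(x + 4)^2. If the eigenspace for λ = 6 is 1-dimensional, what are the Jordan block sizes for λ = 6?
Block sizes for λ = 6: [2]

Step 1 — from the characteristic polynomial, algebraic multiplicity of λ = 6 is 2. From dim ker(M − (6)·I) = 1, there are exactly 1 Jordan blocks for λ = 6.
Step 2 — from the minimal polynomial, the factor (x − 6)^2 tells us the largest block for λ = 6 has size 2.
Step 3 — with total size 2, 1 blocks, and largest block 2, the block sizes (in nonincreasing order) are [2].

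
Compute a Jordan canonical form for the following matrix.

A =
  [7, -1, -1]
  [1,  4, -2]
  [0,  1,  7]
J_3(6)

The characteristic polynomial is
  det(x·I − A) = x^3 - 18*x^2 + 108*x - 216 = (x - 6)^3

Eigenvalues and multiplicities (the geometric multiplicity of λ is n − rank(A − λI), which equals the number of Jordan blocks for λ):
  λ = 6: algebraic multiplicity = 3, geometric multiplicity = 1

Determining the block sizes for each eigenvalue:
  λ = 6: one block (gm = 1), so the single block has size am = 3 → block sizes [3]

Assembling the blocks gives a Jordan form
J =
  [6, 1, 0]
  [0, 6, 1]
  [0, 0, 6]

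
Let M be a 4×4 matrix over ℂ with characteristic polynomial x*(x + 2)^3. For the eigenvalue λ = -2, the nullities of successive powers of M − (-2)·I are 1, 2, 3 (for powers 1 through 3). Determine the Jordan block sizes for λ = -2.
Block sizes for λ = -2: [3]

From the dimensions of kernels of powers, the number of Jordan blocks of size at least j is d_j − d_{j−1} where d_j = dim ker(N^j) (with d_0 = 0). Computing the differences gives [1, 1, 1].
The number of blocks of size exactly k is (#blocks of size ≥ k) − (#blocks of size ≥ k + 1), so the partition is: 1 block(s) of size 3.
In nonincreasing order the block sizes are [3].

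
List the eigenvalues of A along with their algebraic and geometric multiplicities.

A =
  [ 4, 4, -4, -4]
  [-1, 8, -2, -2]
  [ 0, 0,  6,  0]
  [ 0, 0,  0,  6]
λ = 6: alg = 4, geom = 3

Step 1 — factor the characteristic polynomial to read off the algebraic multiplicities:
  χ_A(x) = (x - 6)^4

Step 2 — compute geometric multiplicities via the rank-nullity identity g(λ) = n − rank(A − λI):
  rank(A − (6)·I) = 1, so dim ker(A − (6)·I) = n − 1 = 3

Summary:
  λ = 6: algebraic multiplicity = 4, geometric multiplicity = 3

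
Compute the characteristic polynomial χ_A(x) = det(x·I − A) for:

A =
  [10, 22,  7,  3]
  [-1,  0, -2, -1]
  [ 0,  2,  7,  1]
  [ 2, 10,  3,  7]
x^4 - 24*x^3 + 216*x^2 - 864*x + 1296

Expanding det(x·I − A) (e.g. by cofactor expansion or by noting that A is similar to its Jordan form J, which has the same characteristic polynomial as A) gives
  χ_A(x) = x^4 - 24*x^3 + 216*x^2 - 864*x + 1296
which factors as (x - 6)^4. The eigenvalues (with algebraic multiplicities) are λ = 6 with multiplicity 4.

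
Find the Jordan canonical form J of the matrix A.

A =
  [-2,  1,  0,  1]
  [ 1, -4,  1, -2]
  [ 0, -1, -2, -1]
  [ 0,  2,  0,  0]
J_3(-2) ⊕ J_1(-2)

The characteristic polynomial is
  det(x·I − A) = x^4 + 8*x^3 + 24*x^2 + 32*x + 16 = (x + 2)^4

Eigenvalues and multiplicities (the geometric multiplicity of λ is n − rank(A − λI), which equals the number of Jordan blocks for λ):
  λ = -2: algebraic multiplicity = 4, geometric multiplicity = 2

Determining the block sizes for each eigenvalue:
  λ = -2: with am = 4 and gm = 2, the partition is not yet determined (e.g. several partitions of 4 into 2 parts exist). Let N = A − (-2)·I. Computing rank(N^1) = 2, rank(N^2) = 1, rank(N^3) = 0; the number of blocks of size ≥ j is rank(N^{j−1}) − rank(N^j), giving [2, 1, 1]. So we have 1 block(s) of size 3, 1 block(s) of size 1 → block sizes [3, 1]

Assembling the blocks gives a Jordan form
J =
  [-2,  1,  0,  0]
  [ 0, -2,  1,  0]
  [ 0,  0, -2,  0]
  [ 0,  0,  0, -2]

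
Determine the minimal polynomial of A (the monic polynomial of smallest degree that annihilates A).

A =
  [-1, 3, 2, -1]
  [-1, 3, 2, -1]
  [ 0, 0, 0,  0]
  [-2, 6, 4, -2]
x^2

The characteristic polynomial is χ_A(x) = x^4, so the eigenvalues are known. The minimal polynomial is
  m_A(x) = Π_λ (x − λ)^{k_λ}
where k_λ is the size of the *largest* Jordan block for λ (equivalently, the smallest k with (A − λI)^k v = 0 for every generalised eigenvector v of λ).

  λ = 0: largest Jordan block has size 2, contributing (x − 0)^2

So m_A(x) = x^2 = x^2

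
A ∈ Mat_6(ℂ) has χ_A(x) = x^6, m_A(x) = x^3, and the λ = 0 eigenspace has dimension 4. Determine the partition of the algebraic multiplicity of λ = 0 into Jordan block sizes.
Block sizes for λ = 0: [3, 1, 1, 1]

Step 1 — from the characteristic polynomial, algebraic multiplicity of λ = 0 is 6. From dim ker(A − (0)·I) = 4, there are exactly 4 Jordan blocks for λ = 0.
Step 2 — from the minimal polynomial, the factor (x − 0)^3 tells us the largest block for λ = 0 has size 3.
Step 3 — with total size 6, 4 blocks, and largest block 3, the block sizes (in nonincreasing order) are [3, 1, 1, 1].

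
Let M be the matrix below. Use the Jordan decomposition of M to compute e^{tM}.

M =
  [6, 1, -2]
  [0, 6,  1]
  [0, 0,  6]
e^{tM} =
  [exp(6*t), t*exp(6*t), t^2*exp(6*t)/2 - 2*t*exp(6*t)]
  [0, exp(6*t), t*exp(6*t)]
  [0, 0, exp(6*t)]

Strategy: write M = P · J · P⁻¹ where J is a Jordan canonical form, so e^{tM} = P · e^{tJ} · P⁻¹, and e^{tJ} can be computed block-by-block.

M has Jordan form
J =
  [6, 1, 0]
  [0, 6, 1]
  [0, 0, 6]
(up to reordering of blocks).

Per-block formulas:
  For a 3×3 Jordan block J_3(6): exp(t · J_3(6)) = e^(6t)·(I + t·N + (t^2/2)·N^2), where N is the 3×3 nilpotent shift.

After assembling e^{tJ} and conjugating by P, we get:

e^{tM} =
  [exp(6*t), t*exp(6*t), t^2*exp(6*t)/2 - 2*t*exp(6*t)]
  [0, exp(6*t), t*exp(6*t)]
  [0, 0, exp(6*t)]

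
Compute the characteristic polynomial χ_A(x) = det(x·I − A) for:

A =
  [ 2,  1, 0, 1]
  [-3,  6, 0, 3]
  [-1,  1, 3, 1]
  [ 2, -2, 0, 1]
x^4 - 12*x^3 + 54*x^2 - 108*x + 81

Expanding det(x·I − A) (e.g. by cofactor expansion or by noting that A is similar to its Jordan form J, which has the same characteristic polynomial as A) gives
  χ_A(x) = x^4 - 12*x^3 + 54*x^2 - 108*x + 81
which factors as (x - 3)^4. The eigenvalues (with algebraic multiplicities) are λ = 3 with multiplicity 4.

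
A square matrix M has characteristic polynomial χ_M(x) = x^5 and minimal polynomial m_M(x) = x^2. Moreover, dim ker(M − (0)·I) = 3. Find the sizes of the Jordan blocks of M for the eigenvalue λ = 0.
Block sizes for λ = 0: [2, 2, 1]

Step 1 — from the characteristic polynomial, algebraic multiplicity of λ = 0 is 5. From dim ker(M − (0)·I) = 3, there are exactly 3 Jordan blocks for λ = 0.
Step 2 — from the minimal polynomial, the factor (x − 0)^2 tells us the largest block for λ = 0 has size 2.
Step 3 — with total size 5, 3 blocks, and largest block 2, the block sizes (in nonincreasing order) are [2, 2, 1].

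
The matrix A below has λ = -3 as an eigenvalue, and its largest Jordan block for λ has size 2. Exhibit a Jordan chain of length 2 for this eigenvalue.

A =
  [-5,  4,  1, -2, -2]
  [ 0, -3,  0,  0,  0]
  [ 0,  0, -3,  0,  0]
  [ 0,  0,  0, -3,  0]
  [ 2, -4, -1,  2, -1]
A Jordan chain for λ = -3 of length 2:
v_1 = (-2, 0, 0, 0, 2)ᵀ
v_2 = (1, 0, 0, 0, 0)ᵀ

Let N = A − (-3)·I. We want v_2 with N^2 v_2 = 0 but N^1 v_2 ≠ 0; then v_{j-1} := N · v_j for j = 2, …, 2.

Pick v_2 = (1, 0, 0, 0, 0)ᵀ.
Then v_1 = N · v_2 = (-2, 0, 0, 0, 2)ᵀ.

Sanity check: (A − (-3)·I) v_1 = (0, 0, 0, 0, 0)ᵀ = 0. ✓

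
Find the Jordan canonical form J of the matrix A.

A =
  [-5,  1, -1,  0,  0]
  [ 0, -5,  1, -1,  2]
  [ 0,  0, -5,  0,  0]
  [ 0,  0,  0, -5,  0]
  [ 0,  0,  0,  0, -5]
J_3(-5) ⊕ J_1(-5) ⊕ J_1(-5)

The characteristic polynomial is
  det(x·I − A) = x^5 + 25*x^4 + 250*x^3 + 1250*x^2 + 3125*x + 3125 = (x + 5)^5

Eigenvalues and multiplicities (the geometric multiplicity of λ is n − rank(A − λI), which equals the number of Jordan blocks for λ):
  λ = -5: algebraic multiplicity = 5, geometric multiplicity = 3

Determining the block sizes for each eigenvalue:
  λ = -5: with am = 5 and gm = 3, the partition is not yet determined (e.g. several partitions of 5 into 3 parts exist). Let N = A − (-5)·I. Computing rank(N^1) = 2, rank(N^2) = 1, rank(N^3) = 0; the number of blocks of size ≥ j is rank(N^{j−1}) − rank(N^j), giving [3, 1, 1]. So we have 1 block(s) of size 3, 2 block(s) of size 1 → block sizes [3, 1, 1]

Assembling the blocks gives a Jordan form
J =
  [-5,  1,  0,  0,  0]
  [ 0, -5,  1,  0,  0]
  [ 0,  0, -5,  0,  0]
  [ 0,  0,  0, -5,  0]
  [ 0,  0,  0,  0, -5]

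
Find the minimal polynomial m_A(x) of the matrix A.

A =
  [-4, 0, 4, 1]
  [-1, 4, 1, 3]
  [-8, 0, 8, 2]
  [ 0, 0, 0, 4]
x^4 - 12*x^3 + 48*x^2 - 64*x

The characteristic polynomial is χ_A(x) = x*(x - 4)^3, so the eigenvalues are known. The minimal polynomial is
  m_A(x) = Π_λ (x − λ)^{k_λ}
where k_λ is the size of the *largest* Jordan block for λ (equivalently, the smallest k with (A − λI)^k v = 0 for every generalised eigenvector v of λ).

  λ = 0: largest Jordan block has size 1, contributing (x − 0)
  λ = 4: largest Jordan block has size 3, contributing (x − 4)^3

So m_A(x) = x*(x - 4)^3 = x^4 - 12*x^3 + 48*x^2 - 64*x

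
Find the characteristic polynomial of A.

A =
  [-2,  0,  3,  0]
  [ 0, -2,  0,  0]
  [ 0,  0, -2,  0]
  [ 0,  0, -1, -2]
x^4 + 8*x^3 + 24*x^2 + 32*x + 16

Expanding det(x·I − A) (e.g. by cofactor expansion or by noting that A is similar to its Jordan form J, which has the same characteristic polynomial as A) gives
  χ_A(x) = x^4 + 8*x^3 + 24*x^2 + 32*x + 16
which factors as (x + 2)^4. The eigenvalues (with algebraic multiplicities) are λ = -2 with multiplicity 4.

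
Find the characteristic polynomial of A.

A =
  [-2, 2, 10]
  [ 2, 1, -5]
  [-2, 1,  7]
x^3 - 6*x^2 + 12*x - 8

Expanding det(x·I − A) (e.g. by cofactor expansion or by noting that A is similar to its Jordan form J, which has the same characteristic polynomial as A) gives
  χ_A(x) = x^3 - 6*x^2 + 12*x - 8
which factors as (x - 2)^3. The eigenvalues (with algebraic multiplicities) are λ = 2 with multiplicity 3.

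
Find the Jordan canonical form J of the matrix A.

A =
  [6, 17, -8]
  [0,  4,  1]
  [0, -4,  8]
J_3(6)

The characteristic polynomial is
  det(x·I − A) = x^3 - 18*x^2 + 108*x - 216 = (x - 6)^3

Eigenvalues and multiplicities (the geometric multiplicity of λ is n − rank(A − λI), which equals the number of Jordan blocks for λ):
  λ = 6: algebraic multiplicity = 3, geometric multiplicity = 1

Determining the block sizes for each eigenvalue:
  λ = 6: one block (gm = 1), so the single block has size am = 3 → block sizes [3]

Assembling the blocks gives a Jordan form
J =
  [6, 1, 0]
  [0, 6, 1]
  [0, 0, 6]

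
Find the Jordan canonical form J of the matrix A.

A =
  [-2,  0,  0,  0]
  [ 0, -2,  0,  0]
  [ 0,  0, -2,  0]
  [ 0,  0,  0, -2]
J_1(-2) ⊕ J_1(-2) ⊕ J_1(-2) ⊕ J_1(-2)

The characteristic polynomial is
  det(x·I − A) = x^4 + 8*x^3 + 24*x^2 + 32*x + 16 = (x + 2)^4

Eigenvalues and multiplicities (the geometric multiplicity of λ is n − rank(A − λI), which equals the number of Jordan blocks for λ):
  λ = -2: algebraic multiplicity = 4, geometric multiplicity = 4

Determining the block sizes for each eigenvalue:
  λ = -2: gm = am = 4, so every block has size 1 → block sizes [1, 1, 1, 1]

Assembling the blocks gives a Jordan form
J =
  [-2,  0,  0,  0]
  [ 0, -2,  0,  0]
  [ 0,  0, -2,  0]
  [ 0,  0,  0, -2]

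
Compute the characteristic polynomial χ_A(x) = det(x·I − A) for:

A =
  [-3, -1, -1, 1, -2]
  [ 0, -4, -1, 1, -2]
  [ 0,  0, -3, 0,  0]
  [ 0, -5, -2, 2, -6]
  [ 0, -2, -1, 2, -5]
x^5 + 13*x^4 + 66*x^3 + 162*x^2 + 189*x + 81

Expanding det(x·I − A) (e.g. by cofactor expansion or by noting that A is similar to its Jordan form J, which has the same characteristic polynomial as A) gives
  χ_A(x) = x^5 + 13*x^4 + 66*x^3 + 162*x^2 + 189*x + 81
which factors as (x + 1)*(x + 3)^4. The eigenvalues (with algebraic multiplicities) are λ = -3 with multiplicity 4, λ = -1 with multiplicity 1.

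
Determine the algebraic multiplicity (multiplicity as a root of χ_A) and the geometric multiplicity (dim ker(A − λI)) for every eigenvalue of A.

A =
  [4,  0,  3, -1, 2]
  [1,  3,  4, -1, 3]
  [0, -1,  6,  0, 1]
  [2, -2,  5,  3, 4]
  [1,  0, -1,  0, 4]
λ = 4: alg = 5, geom = 2

Step 1 — factor the characteristic polynomial to read off the algebraic multiplicities:
  χ_A(x) = (x - 4)^5

Step 2 — compute geometric multiplicities via the rank-nullity identity g(λ) = n − rank(A − λI):
  rank(A − (4)·I) = 3, so dim ker(A − (4)·I) = n − 3 = 2

Summary:
  λ = 4: algebraic multiplicity = 5, geometric multiplicity = 2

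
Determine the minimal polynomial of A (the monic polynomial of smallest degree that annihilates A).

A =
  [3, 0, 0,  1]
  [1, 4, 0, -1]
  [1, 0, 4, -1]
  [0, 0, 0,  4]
x^2 - 7*x + 12

The characteristic polynomial is χ_A(x) = (x - 4)^3*(x - 3), so the eigenvalues are known. The minimal polynomial is
  m_A(x) = Π_λ (x − λ)^{k_λ}
where k_λ is the size of the *largest* Jordan block for λ (equivalently, the smallest k with (A − λI)^k v = 0 for every generalised eigenvector v of λ).

  λ = 3: largest Jordan block has size 1, contributing (x − 3)
  λ = 4: largest Jordan block has size 1, contributing (x − 4)

So m_A(x) = (x - 4)*(x - 3) = x^2 - 7*x + 12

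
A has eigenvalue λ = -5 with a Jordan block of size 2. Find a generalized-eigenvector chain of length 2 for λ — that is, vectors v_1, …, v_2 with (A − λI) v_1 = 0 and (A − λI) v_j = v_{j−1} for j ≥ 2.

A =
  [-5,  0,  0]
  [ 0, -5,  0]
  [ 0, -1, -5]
A Jordan chain for λ = -5 of length 2:
v_1 = (0, 0, -1)ᵀ
v_2 = (0, 1, 0)ᵀ

Let N = A − (-5)·I. We want v_2 with N^2 v_2 = 0 but N^1 v_2 ≠ 0; then v_{j-1} := N · v_j for j = 2, …, 2.

Pick v_2 = (0, 1, 0)ᵀ.
Then v_1 = N · v_2 = (0, 0, -1)ᵀ.

Sanity check: (A − (-5)·I) v_1 = (0, 0, 0)ᵀ = 0. ✓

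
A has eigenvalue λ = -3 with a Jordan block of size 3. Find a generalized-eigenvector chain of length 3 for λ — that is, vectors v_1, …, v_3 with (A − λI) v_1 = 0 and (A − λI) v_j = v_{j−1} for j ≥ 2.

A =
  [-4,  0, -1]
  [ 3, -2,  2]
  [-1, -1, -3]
A Jordan chain for λ = -3 of length 3:
v_1 = (2, -2, -2)ᵀ
v_2 = (-1, 3, -1)ᵀ
v_3 = (1, 0, 0)ᵀ

Let N = A − (-3)·I. We want v_3 with N^3 v_3 = 0 but N^2 v_3 ≠ 0; then v_{j-1} := N · v_j for j = 3, …, 2.

Pick v_3 = (1, 0, 0)ᵀ.
Then v_2 = N · v_3 = (-1, 3, -1)ᵀ.
Then v_1 = N · v_2 = (2, -2, -2)ᵀ.

Sanity check: (A − (-3)·I) v_1 = (0, 0, 0)ᵀ = 0. ✓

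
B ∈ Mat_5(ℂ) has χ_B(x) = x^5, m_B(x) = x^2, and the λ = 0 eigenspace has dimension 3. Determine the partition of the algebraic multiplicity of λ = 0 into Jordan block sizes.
Block sizes for λ = 0: [2, 2, 1]

Step 1 — from the characteristic polynomial, algebraic multiplicity of λ = 0 is 5. From dim ker(B − (0)·I) = 3, there are exactly 3 Jordan blocks for λ = 0.
Step 2 — from the minimal polynomial, the factor (x − 0)^2 tells us the largest block for λ = 0 has size 2.
Step 3 — with total size 5, 3 blocks, and largest block 2, the block sizes (in nonincreasing order) are [2, 2, 1].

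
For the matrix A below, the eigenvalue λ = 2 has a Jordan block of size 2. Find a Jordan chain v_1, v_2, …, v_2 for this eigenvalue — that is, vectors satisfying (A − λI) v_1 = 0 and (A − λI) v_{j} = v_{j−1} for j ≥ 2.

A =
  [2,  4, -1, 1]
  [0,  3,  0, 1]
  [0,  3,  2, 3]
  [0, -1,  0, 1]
A Jordan chain for λ = 2 of length 2:
v_1 = (4, 1, 3, -1)ᵀ
v_2 = (0, 1, 0, 0)ᵀ

Let N = A − (2)·I. We want v_2 with N^2 v_2 = 0 but N^1 v_2 ≠ 0; then v_{j-1} := N · v_j for j = 2, …, 2.

Pick v_2 = (0, 1, 0, 0)ᵀ.
Then v_1 = N · v_2 = (4, 1, 3, -1)ᵀ.

Sanity check: (A − (2)·I) v_1 = (0, 0, 0, 0)ᵀ = 0. ✓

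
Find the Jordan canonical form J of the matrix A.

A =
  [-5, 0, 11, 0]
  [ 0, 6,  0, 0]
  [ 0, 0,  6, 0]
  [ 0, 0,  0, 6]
J_1(-5) ⊕ J_1(6) ⊕ J_1(6) ⊕ J_1(6)

The characteristic polynomial is
  det(x·I − A) = x^4 - 13*x^3 + 18*x^2 + 324*x - 1080 = (x - 6)^3*(x + 5)

Eigenvalues and multiplicities (the geometric multiplicity of λ is n − rank(A − λI), which equals the number of Jordan blocks for λ):
  λ = -5: algebraic multiplicity = 1, geometric multiplicity = 1
  λ = 6: algebraic multiplicity = 3, geometric multiplicity = 3

Determining the block sizes for each eigenvalue:
  λ = -5: one block (gm = 1), so the single block has size am = 1 → block sizes [1]
  λ = 6: gm = am = 3, so every block has size 1 → block sizes [1, 1, 1]

Assembling the blocks gives a Jordan form
J =
  [-5, 0, 0, 0]
  [ 0, 6, 0, 0]
  [ 0, 0, 6, 0]
  [ 0, 0, 0, 6]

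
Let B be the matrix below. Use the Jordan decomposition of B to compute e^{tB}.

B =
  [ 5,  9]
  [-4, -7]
e^{tB} =
  [6*t*exp(-t) + exp(-t), 9*t*exp(-t)]
  [-4*t*exp(-t), -6*t*exp(-t) + exp(-t)]

Strategy: write B = P · J · P⁻¹ where J is a Jordan canonical form, so e^{tB} = P · e^{tJ} · P⁻¹, and e^{tJ} can be computed block-by-block.

B has Jordan form
J =
  [-1,  1]
  [ 0, -1]
(up to reordering of blocks).

Per-block formulas:
  For a 2×2 Jordan block J_2(-1): exp(t · J_2(-1)) = e^(-1t)·(I + t·N), where N is the 2×2 nilpotent shift.

After assembling e^{tJ} and conjugating by P, we get:

e^{tB} =
  [6*t*exp(-t) + exp(-t), 9*t*exp(-t)]
  [-4*t*exp(-t), -6*t*exp(-t) + exp(-t)]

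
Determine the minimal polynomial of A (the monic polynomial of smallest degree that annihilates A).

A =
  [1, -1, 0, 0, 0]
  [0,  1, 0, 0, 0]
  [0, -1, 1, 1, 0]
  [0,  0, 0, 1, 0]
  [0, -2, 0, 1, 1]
x^2 - 2*x + 1

The characteristic polynomial is χ_A(x) = (x - 1)^5, so the eigenvalues are known. The minimal polynomial is
  m_A(x) = Π_λ (x − λ)^{k_λ}
where k_λ is the size of the *largest* Jordan block for λ (equivalently, the smallest k with (A − λI)^k v = 0 for every generalised eigenvector v of λ).

  λ = 1: largest Jordan block has size 2, contributing (x − 1)^2

So m_A(x) = (x - 1)^2 = x^2 - 2*x + 1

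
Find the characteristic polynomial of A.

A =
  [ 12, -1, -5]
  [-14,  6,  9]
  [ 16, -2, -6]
x^3 - 12*x^2 + 48*x - 64

Expanding det(x·I − A) (e.g. by cofactor expansion or by noting that A is similar to its Jordan form J, which has the same characteristic polynomial as A) gives
  χ_A(x) = x^3 - 12*x^2 + 48*x - 64
which factors as (x - 4)^3. The eigenvalues (with algebraic multiplicities) are λ = 4 with multiplicity 3.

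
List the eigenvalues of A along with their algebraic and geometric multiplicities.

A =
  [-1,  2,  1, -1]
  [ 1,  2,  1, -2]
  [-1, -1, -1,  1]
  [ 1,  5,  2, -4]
λ = -1: alg = 4, geom = 2

Step 1 — factor the characteristic polynomial to read off the algebraic multiplicities:
  χ_A(x) = (x + 1)^4

Step 2 — compute geometric multiplicities via the rank-nullity identity g(λ) = n − rank(A − λI):
  rank(A − (-1)·I) = 2, so dim ker(A − (-1)·I) = n − 2 = 2

Summary:
  λ = -1: algebraic multiplicity = 4, geometric multiplicity = 2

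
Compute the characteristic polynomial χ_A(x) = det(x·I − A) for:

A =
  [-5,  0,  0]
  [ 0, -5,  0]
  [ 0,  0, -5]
x^3 + 15*x^2 + 75*x + 125

Expanding det(x·I − A) (e.g. by cofactor expansion or by noting that A is similar to its Jordan form J, which has the same characteristic polynomial as A) gives
  χ_A(x) = x^3 + 15*x^2 + 75*x + 125
which factors as (x + 5)^3. The eigenvalues (with algebraic multiplicities) are λ = -5 with multiplicity 3.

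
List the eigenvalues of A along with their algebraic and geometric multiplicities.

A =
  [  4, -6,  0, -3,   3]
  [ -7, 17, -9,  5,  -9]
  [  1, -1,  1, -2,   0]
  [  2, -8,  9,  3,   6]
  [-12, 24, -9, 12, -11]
λ = 1: alg = 2, geom = 2; λ = 4: alg = 3, geom = 2

Step 1 — factor the characteristic polynomial to read off the algebraic multiplicities:
  χ_A(x) = (x - 4)^3*(x - 1)^2

Step 2 — compute geometric multiplicities via the rank-nullity identity g(λ) = n − rank(A − λI):
  rank(A − (1)·I) = 3, so dim ker(A − (1)·I) = n − 3 = 2
  rank(A − (4)·I) = 3, so dim ker(A − (4)·I) = n − 3 = 2

Summary:
  λ = 1: algebraic multiplicity = 2, geometric multiplicity = 2
  λ = 4: algebraic multiplicity = 3, geometric multiplicity = 2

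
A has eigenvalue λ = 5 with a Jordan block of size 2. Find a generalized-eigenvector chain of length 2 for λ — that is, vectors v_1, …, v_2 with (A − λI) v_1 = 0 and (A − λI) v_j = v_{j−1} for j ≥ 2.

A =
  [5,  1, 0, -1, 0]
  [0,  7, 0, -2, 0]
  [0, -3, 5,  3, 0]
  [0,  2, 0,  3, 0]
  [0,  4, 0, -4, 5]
A Jordan chain for λ = 5 of length 2:
v_1 = (1, 2, -3, 2, 4)ᵀ
v_2 = (0, 1, 0, 0, 0)ᵀ

Let N = A − (5)·I. We want v_2 with N^2 v_2 = 0 but N^1 v_2 ≠ 0; then v_{j-1} := N · v_j for j = 2, …, 2.

Pick v_2 = (0, 1, 0, 0, 0)ᵀ.
Then v_1 = N · v_2 = (1, 2, -3, 2, 4)ᵀ.

Sanity check: (A − (5)·I) v_1 = (0, 0, 0, 0, 0)ᵀ = 0. ✓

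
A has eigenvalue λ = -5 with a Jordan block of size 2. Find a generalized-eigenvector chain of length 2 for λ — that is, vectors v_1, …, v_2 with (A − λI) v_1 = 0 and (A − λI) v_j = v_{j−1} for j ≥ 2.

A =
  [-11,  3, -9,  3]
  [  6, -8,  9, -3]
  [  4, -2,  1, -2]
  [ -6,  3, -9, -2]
A Jordan chain for λ = -5 of length 2:
v_1 = (-6, 6, 4, -6)ᵀ
v_2 = (1, 0, 0, 0)ᵀ

Let N = A − (-5)·I. We want v_2 with N^2 v_2 = 0 but N^1 v_2 ≠ 0; then v_{j-1} := N · v_j for j = 2, …, 2.

Pick v_2 = (1, 0, 0, 0)ᵀ.
Then v_1 = N · v_2 = (-6, 6, 4, -6)ᵀ.

Sanity check: (A − (-5)·I) v_1 = (0, 0, 0, 0)ᵀ = 0. ✓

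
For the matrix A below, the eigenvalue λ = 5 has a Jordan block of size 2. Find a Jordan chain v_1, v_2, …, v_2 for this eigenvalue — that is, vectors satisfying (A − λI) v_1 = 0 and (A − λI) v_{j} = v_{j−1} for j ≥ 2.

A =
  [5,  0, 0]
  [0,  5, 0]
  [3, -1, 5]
A Jordan chain for λ = 5 of length 2:
v_1 = (0, 0, 3)ᵀ
v_2 = (1, 0, 0)ᵀ

Let N = A − (5)·I. We want v_2 with N^2 v_2 = 0 but N^1 v_2 ≠ 0; then v_{j-1} := N · v_j for j = 2, …, 2.

Pick v_2 = (1, 0, 0)ᵀ.
Then v_1 = N · v_2 = (0, 0, 3)ᵀ.

Sanity check: (A − (5)·I) v_1 = (0, 0, 0)ᵀ = 0. ✓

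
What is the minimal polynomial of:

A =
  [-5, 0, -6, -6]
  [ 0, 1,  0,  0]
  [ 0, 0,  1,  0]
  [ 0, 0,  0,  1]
x^2 + 4*x - 5

The characteristic polynomial is χ_A(x) = (x - 1)^3*(x + 5), so the eigenvalues are known. The minimal polynomial is
  m_A(x) = Π_λ (x − λ)^{k_λ}
where k_λ is the size of the *largest* Jordan block for λ (equivalently, the smallest k with (A − λI)^k v = 0 for every generalised eigenvector v of λ).

  λ = -5: largest Jordan block has size 1, contributing (x + 5)
  λ = 1: largest Jordan block has size 1, contributing (x − 1)

So m_A(x) = (x - 1)*(x + 5) = x^2 + 4*x - 5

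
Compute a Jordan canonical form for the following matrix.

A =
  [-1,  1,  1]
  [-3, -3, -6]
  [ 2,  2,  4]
J_3(0)

The characteristic polynomial is
  det(x·I − A) = x^3

Eigenvalues and multiplicities (the geometric multiplicity of λ is n − rank(A − λI), which equals the number of Jordan blocks for λ):
  λ = 0: algebraic multiplicity = 3, geometric multiplicity = 1

Determining the block sizes for each eigenvalue:
  λ = 0: one block (gm = 1), so the single block has size am = 3 → block sizes [3]

Assembling the blocks gives a Jordan form
J =
  [0, 1, 0]
  [0, 0, 1]
  [0, 0, 0]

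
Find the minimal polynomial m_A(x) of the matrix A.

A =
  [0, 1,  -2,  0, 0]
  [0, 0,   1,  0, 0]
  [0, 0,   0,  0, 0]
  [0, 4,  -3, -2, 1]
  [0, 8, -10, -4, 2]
x^3

The characteristic polynomial is χ_A(x) = x^5, so the eigenvalues are known. The minimal polynomial is
  m_A(x) = Π_λ (x − λ)^{k_λ}
where k_λ is the size of the *largest* Jordan block for λ (equivalently, the smallest k with (A − λI)^k v = 0 for every generalised eigenvector v of λ).

  λ = 0: largest Jordan block has size 3, contributing (x − 0)^3

So m_A(x) = x^3 = x^3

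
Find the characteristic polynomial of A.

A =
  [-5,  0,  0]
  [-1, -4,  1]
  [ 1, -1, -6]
x^3 + 15*x^2 + 75*x + 125

Expanding det(x·I − A) (e.g. by cofactor expansion or by noting that A is similar to its Jordan form J, which has the same characteristic polynomial as A) gives
  χ_A(x) = x^3 + 15*x^2 + 75*x + 125
which factors as (x + 5)^3. The eigenvalues (with algebraic multiplicities) are λ = -5 with multiplicity 3.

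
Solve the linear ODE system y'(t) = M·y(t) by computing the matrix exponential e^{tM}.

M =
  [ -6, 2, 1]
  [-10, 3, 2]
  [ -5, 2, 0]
e^{tM} =
  [-5*t*exp(-t) + exp(-t), 2*t*exp(-t), t*exp(-t)]
  [-10*t*exp(-t), 4*t*exp(-t) + exp(-t), 2*t*exp(-t)]
  [-5*t*exp(-t), 2*t*exp(-t), t*exp(-t) + exp(-t)]

Strategy: write M = P · J · P⁻¹ where J is a Jordan canonical form, so e^{tM} = P · e^{tJ} · P⁻¹, and e^{tJ} can be computed block-by-block.

M has Jordan form
J =
  [-1,  1,  0]
  [ 0, -1,  0]
  [ 0,  0, -1]
(up to reordering of blocks).

Per-block formulas:
  For a 1×1 block at λ = -1: exp(t · [-1]) = [e^(-1t)].
  For a 2×2 Jordan block J_2(-1): exp(t · J_2(-1)) = e^(-1t)·(I + t·N), where N is the 2×2 nilpotent shift.

After assembling e^{tJ} and conjugating by P, we get:

e^{tM} =
  [-5*t*exp(-t) + exp(-t), 2*t*exp(-t), t*exp(-t)]
  [-10*t*exp(-t), 4*t*exp(-t) + exp(-t), 2*t*exp(-t)]
  [-5*t*exp(-t), 2*t*exp(-t), t*exp(-t) + exp(-t)]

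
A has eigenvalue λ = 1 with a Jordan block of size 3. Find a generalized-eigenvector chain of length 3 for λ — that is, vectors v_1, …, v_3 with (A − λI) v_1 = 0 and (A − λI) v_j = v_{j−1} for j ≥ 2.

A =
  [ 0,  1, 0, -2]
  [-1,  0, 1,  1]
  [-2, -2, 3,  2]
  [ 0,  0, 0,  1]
A Jordan chain for λ = 1 of length 3:
v_1 = (-2, -2, -4, 0)ᵀ
v_2 = (1, -1, -2, 0)ᵀ
v_3 = (0, 1, 0, 0)ᵀ

Let N = A − (1)·I. We want v_3 with N^3 v_3 = 0 but N^2 v_3 ≠ 0; then v_{j-1} := N · v_j for j = 3, …, 2.

Pick v_3 = (0, 1, 0, 0)ᵀ.
Then v_2 = N · v_3 = (1, -1, -2, 0)ᵀ.
Then v_1 = N · v_2 = (-2, -2, -4, 0)ᵀ.

Sanity check: (A − (1)·I) v_1 = (0, 0, 0, 0)ᵀ = 0. ✓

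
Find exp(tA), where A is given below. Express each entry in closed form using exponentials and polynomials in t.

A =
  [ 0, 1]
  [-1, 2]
e^{tA} =
  [-t*exp(t) + exp(t), t*exp(t)]
  [-t*exp(t), t*exp(t) + exp(t)]

Strategy: write A = P · J · P⁻¹ where J is a Jordan canonical form, so e^{tA} = P · e^{tJ} · P⁻¹, and e^{tJ} can be computed block-by-block.

A has Jordan form
J =
  [1, 1]
  [0, 1]
(up to reordering of blocks).

Per-block formulas:
  For a 2×2 Jordan block J_2(1): exp(t · J_2(1)) = e^(1t)·(I + t·N), where N is the 2×2 nilpotent shift.

After assembling e^{tJ} and conjugating by P, we get:

e^{tA} =
  [-t*exp(t) + exp(t), t*exp(t)]
  [-t*exp(t), t*exp(t) + exp(t)]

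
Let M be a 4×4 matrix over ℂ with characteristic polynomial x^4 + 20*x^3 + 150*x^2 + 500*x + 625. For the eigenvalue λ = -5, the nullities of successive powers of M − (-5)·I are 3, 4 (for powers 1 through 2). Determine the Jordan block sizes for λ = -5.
Block sizes for λ = -5: [2, 1, 1]

From the dimensions of kernels of powers, the number of Jordan blocks of size at least j is d_j − d_{j−1} where d_j = dim ker(N^j) (with d_0 = 0). Computing the differences gives [3, 1].
The number of blocks of size exactly k is (#blocks of size ≥ k) − (#blocks of size ≥ k + 1), so the partition is: 2 block(s) of size 1, 1 block(s) of size 2.
In nonincreasing order the block sizes are [2, 1, 1].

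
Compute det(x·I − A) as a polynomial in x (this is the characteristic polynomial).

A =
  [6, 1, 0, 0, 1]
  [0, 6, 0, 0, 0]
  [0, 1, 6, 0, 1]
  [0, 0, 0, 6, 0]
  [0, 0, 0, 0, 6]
x^5 - 30*x^4 + 360*x^3 - 2160*x^2 + 6480*x - 7776

Expanding det(x·I − A) (e.g. by cofactor expansion or by noting that A is similar to its Jordan form J, which has the same characteristic polynomial as A) gives
  χ_A(x) = x^5 - 30*x^4 + 360*x^3 - 2160*x^2 + 6480*x - 7776
which factors as (x - 6)^5. The eigenvalues (with algebraic multiplicities) are λ = 6 with multiplicity 5.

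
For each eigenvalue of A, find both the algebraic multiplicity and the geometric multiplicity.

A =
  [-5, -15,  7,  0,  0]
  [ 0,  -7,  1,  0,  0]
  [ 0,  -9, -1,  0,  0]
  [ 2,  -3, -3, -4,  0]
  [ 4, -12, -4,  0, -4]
λ = -5: alg = 1, geom = 1; λ = -4: alg = 4, geom = 3

Step 1 — factor the characteristic polynomial to read off the algebraic multiplicities:
  χ_A(x) = (x + 4)^4*(x + 5)

Step 2 — compute geometric multiplicities via the rank-nullity identity g(λ) = n − rank(A − λI):
  rank(A − (-5)·I) = 4, so dim ker(A − (-5)·I) = n − 4 = 1
  rank(A − (-4)·I) = 2, so dim ker(A − (-4)·I) = n − 2 = 3

Summary:
  λ = -5: algebraic multiplicity = 1, geometric multiplicity = 1
  λ = -4: algebraic multiplicity = 4, geometric multiplicity = 3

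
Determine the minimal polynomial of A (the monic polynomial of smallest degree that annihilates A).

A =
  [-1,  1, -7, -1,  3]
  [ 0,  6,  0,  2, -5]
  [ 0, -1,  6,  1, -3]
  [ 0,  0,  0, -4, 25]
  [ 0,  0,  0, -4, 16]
x^3 - 11*x^2 + 24*x + 36

The characteristic polynomial is χ_A(x) = (x - 6)^4*(x + 1), so the eigenvalues are known. The minimal polynomial is
  m_A(x) = Π_λ (x − λ)^{k_λ}
where k_λ is the size of the *largest* Jordan block for λ (equivalently, the smallest k with (A − λI)^k v = 0 for every generalised eigenvector v of λ).

  λ = -1: largest Jordan block has size 1, contributing (x + 1)
  λ = 6: largest Jordan block has size 2, contributing (x − 6)^2

So m_A(x) = (x - 6)^2*(x + 1) = x^3 - 11*x^2 + 24*x + 36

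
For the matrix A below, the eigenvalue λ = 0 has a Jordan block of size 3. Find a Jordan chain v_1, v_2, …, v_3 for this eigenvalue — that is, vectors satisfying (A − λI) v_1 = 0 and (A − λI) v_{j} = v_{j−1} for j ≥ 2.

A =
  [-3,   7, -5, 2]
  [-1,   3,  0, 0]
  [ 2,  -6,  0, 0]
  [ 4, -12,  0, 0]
A Jordan chain for λ = 0 of length 3:
v_1 = (6, 2, -4, -8)ᵀ
v_2 = (7, 3, -6, -12)ᵀ
v_3 = (0, 1, 0, 0)ᵀ

Let N = A − (0)·I. We want v_3 with N^3 v_3 = 0 but N^2 v_3 ≠ 0; then v_{j-1} := N · v_j for j = 3, …, 2.

Pick v_3 = (0, 1, 0, 0)ᵀ.
Then v_2 = N · v_3 = (7, 3, -6, -12)ᵀ.
Then v_1 = N · v_2 = (6, 2, -4, -8)ᵀ.

Sanity check: (A − (0)·I) v_1 = (0, 0, 0, 0)ᵀ = 0. ✓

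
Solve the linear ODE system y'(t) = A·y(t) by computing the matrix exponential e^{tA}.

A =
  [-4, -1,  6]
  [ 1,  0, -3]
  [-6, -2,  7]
e^{tA} =
  [-6*t^2*exp(t) - 5*t*exp(t) + exp(t), -3*t^2*exp(t) - t*exp(t), 9*t^2*exp(t)/2 + 6*t*exp(t)]
  [6*t^2*exp(t) + t*exp(t), 3*t^2*exp(t) - t*exp(t) + exp(t), -9*t^2*exp(t)/2 - 3*t*exp(t)]
  [-4*t^2*exp(t) - 6*t*exp(t), -2*t^2*exp(t) - 2*t*exp(t), 3*t^2*exp(t) + 6*t*exp(t) + exp(t)]

Strategy: write A = P · J · P⁻¹ where J is a Jordan canonical form, so e^{tA} = P · e^{tJ} · P⁻¹, and e^{tJ} can be computed block-by-block.

A has Jordan form
J =
  [1, 1, 0]
  [0, 1, 1]
  [0, 0, 1]
(up to reordering of blocks).

Per-block formulas:
  For a 3×3 Jordan block J_3(1): exp(t · J_3(1)) = e^(1t)·(I + t·N + (t^2/2)·N^2), where N is the 3×3 nilpotent shift.

After assembling e^{tJ} and conjugating by P, we get:

e^{tA} =
  [-6*t^2*exp(t) - 5*t*exp(t) + exp(t), -3*t^2*exp(t) - t*exp(t), 9*t^2*exp(t)/2 + 6*t*exp(t)]
  [6*t^2*exp(t) + t*exp(t), 3*t^2*exp(t) - t*exp(t) + exp(t), -9*t^2*exp(t)/2 - 3*t*exp(t)]
  [-4*t^2*exp(t) - 6*t*exp(t), -2*t^2*exp(t) - 2*t*exp(t), 3*t^2*exp(t) + 6*t*exp(t) + exp(t)]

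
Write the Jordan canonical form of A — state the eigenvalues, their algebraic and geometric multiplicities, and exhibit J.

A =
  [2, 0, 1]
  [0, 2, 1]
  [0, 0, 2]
J_2(2) ⊕ J_1(2)

The characteristic polynomial is
  det(x·I − A) = x^3 - 6*x^2 + 12*x - 8 = (x - 2)^3

Eigenvalues and multiplicities (the geometric multiplicity of λ is n − rank(A − λI), which equals the number of Jordan blocks for λ):
  λ = 2: algebraic multiplicity = 3, geometric multiplicity = 2

Determining the block sizes for each eigenvalue:
  λ = 2: 2 blocks summing to 3 forces exactly one block of size 2 and the rest size 1 → block sizes [2, 1]

Assembling the blocks gives a Jordan form
J =
  [2, 1, 0]
  [0, 2, 0]
  [0, 0, 2]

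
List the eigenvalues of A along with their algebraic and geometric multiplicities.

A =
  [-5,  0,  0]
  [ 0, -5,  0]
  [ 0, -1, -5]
λ = -5: alg = 3, geom = 2

Step 1 — factor the characteristic polynomial to read off the algebraic multiplicities:
  χ_A(x) = (x + 5)^3

Step 2 — compute geometric multiplicities via the rank-nullity identity g(λ) = n − rank(A − λI):
  rank(A − (-5)·I) = 1, so dim ker(A − (-5)·I) = n − 1 = 2

Summary:
  λ = -5: algebraic multiplicity = 3, geometric multiplicity = 2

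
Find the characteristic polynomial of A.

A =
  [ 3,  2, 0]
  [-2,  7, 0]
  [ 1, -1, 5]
x^3 - 15*x^2 + 75*x - 125

Expanding det(x·I − A) (e.g. by cofactor expansion or by noting that A is similar to its Jordan form J, which has the same characteristic polynomial as A) gives
  χ_A(x) = x^3 - 15*x^2 + 75*x - 125
which factors as (x - 5)^3. The eigenvalues (with algebraic multiplicities) are λ = 5 with multiplicity 3.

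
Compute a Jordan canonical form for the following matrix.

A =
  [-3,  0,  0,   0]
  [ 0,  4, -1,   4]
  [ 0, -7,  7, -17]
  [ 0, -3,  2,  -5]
J_1(-3) ⊕ J_3(2)

The characteristic polynomial is
  det(x·I − A) = x^4 - 3*x^3 - 6*x^2 + 28*x - 24 = (x - 2)^3*(x + 3)

Eigenvalues and multiplicities (the geometric multiplicity of λ is n − rank(A − λI), which equals the number of Jordan blocks for λ):
  λ = -3: algebraic multiplicity = 1, geometric multiplicity = 1
  λ = 2: algebraic multiplicity = 3, geometric multiplicity = 1

Determining the block sizes for each eigenvalue:
  λ = -3: one block (gm = 1), so the single block has size am = 1 → block sizes [1]
  λ = 2: one block (gm = 1), so the single block has size am = 3 → block sizes [3]

Assembling the blocks gives a Jordan form
J =
  [-3, 0, 0, 0]
  [ 0, 2, 1, 0]
  [ 0, 0, 2, 1]
  [ 0, 0, 0, 2]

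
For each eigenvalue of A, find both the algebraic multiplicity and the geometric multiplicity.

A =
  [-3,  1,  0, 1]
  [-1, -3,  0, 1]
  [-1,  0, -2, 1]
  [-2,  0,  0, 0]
λ = -2: alg = 4, geom = 2

Step 1 — factor the characteristic polynomial to read off the algebraic multiplicities:
  χ_A(x) = (x + 2)^4

Step 2 — compute geometric multiplicities via the rank-nullity identity g(λ) = n − rank(A − λI):
  rank(A − (-2)·I) = 2, so dim ker(A − (-2)·I) = n − 2 = 2

Summary:
  λ = -2: algebraic multiplicity = 4, geometric multiplicity = 2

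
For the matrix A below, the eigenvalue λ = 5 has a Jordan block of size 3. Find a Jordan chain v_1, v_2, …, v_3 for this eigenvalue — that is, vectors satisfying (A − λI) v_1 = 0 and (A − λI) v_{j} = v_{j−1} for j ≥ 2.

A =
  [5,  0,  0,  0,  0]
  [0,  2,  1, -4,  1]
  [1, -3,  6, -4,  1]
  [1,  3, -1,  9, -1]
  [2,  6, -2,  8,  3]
A Jordan chain for λ = 5 of length 3:
v_1 = (0, -1, -1, 1, 2)ᵀ
v_2 = (0, 0, 1, 1, 2)ᵀ
v_3 = (1, 0, 0, 0, 0)ᵀ

Let N = A − (5)·I. We want v_3 with N^3 v_3 = 0 but N^2 v_3 ≠ 0; then v_{j-1} := N · v_j for j = 3, …, 2.

Pick v_3 = (1, 0, 0, 0, 0)ᵀ.
Then v_2 = N · v_3 = (0, 0, 1, 1, 2)ᵀ.
Then v_1 = N · v_2 = (0, -1, -1, 1, 2)ᵀ.

Sanity check: (A − (5)·I) v_1 = (0, 0, 0, 0, 0)ᵀ = 0. ✓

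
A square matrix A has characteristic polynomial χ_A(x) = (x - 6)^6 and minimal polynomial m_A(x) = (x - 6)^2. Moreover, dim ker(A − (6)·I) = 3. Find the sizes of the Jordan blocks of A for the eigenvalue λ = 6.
Block sizes for λ = 6: [2, 2, 2]

Step 1 — from the characteristic polynomial, algebraic multiplicity of λ = 6 is 6. From dim ker(A − (6)·I) = 3, there are exactly 3 Jordan blocks for λ = 6.
Step 2 — from the minimal polynomial, the factor (x − 6)^2 tells us the largest block for λ = 6 has size 2.
Step 3 — with total size 6, 3 blocks, and largest block 2, the block sizes (in nonincreasing order) are [2, 2, 2].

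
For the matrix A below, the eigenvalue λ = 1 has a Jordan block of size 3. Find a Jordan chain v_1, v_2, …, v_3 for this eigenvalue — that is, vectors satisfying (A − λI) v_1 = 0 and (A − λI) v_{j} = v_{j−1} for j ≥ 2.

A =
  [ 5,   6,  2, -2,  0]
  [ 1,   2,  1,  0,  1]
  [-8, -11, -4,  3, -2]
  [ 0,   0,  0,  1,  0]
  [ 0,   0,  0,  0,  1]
A Jordan chain for λ = 1 of length 3:
v_1 = (6, -3, -3, 0, 0)ᵀ
v_2 = (4, 1, -8, 0, 0)ᵀ
v_3 = (1, 0, 0, 0, 0)ᵀ

Let N = A − (1)·I. We want v_3 with N^3 v_3 = 0 but N^2 v_3 ≠ 0; then v_{j-1} := N · v_j for j = 3, …, 2.

Pick v_3 = (1, 0, 0, 0, 0)ᵀ.
Then v_2 = N · v_3 = (4, 1, -8, 0, 0)ᵀ.
Then v_1 = N · v_2 = (6, -3, -3, 0, 0)ᵀ.

Sanity check: (A − (1)·I) v_1 = (0, 0, 0, 0, 0)ᵀ = 0. ✓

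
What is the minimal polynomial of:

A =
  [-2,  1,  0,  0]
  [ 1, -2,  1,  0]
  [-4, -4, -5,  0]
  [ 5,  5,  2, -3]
x^3 + 9*x^2 + 27*x + 27

The characteristic polynomial is χ_A(x) = (x + 3)^4, so the eigenvalues are known. The minimal polynomial is
  m_A(x) = Π_λ (x − λ)^{k_λ}
where k_λ is the size of the *largest* Jordan block for λ (equivalently, the smallest k with (A − λI)^k v = 0 for every generalised eigenvector v of λ).

  λ = -3: largest Jordan block has size 3, contributing (x + 3)^3

So m_A(x) = (x + 3)^3 = x^3 + 9*x^2 + 27*x + 27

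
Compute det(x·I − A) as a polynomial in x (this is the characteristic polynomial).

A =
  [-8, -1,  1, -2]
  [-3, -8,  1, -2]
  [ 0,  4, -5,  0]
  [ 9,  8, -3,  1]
x^4 + 20*x^3 + 150*x^2 + 500*x + 625

Expanding det(x·I − A) (e.g. by cofactor expansion or by noting that A is similar to its Jordan form J, which has the same characteristic polynomial as A) gives
  χ_A(x) = x^4 + 20*x^3 + 150*x^2 + 500*x + 625
which factors as (x + 5)^4. The eigenvalues (with algebraic multiplicities) are λ = -5 with multiplicity 4.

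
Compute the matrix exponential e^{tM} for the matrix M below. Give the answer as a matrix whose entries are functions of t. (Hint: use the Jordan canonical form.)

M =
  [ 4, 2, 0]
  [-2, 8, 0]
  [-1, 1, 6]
e^{tM} =
  [-2*t*exp(6*t) + exp(6*t), 2*t*exp(6*t), 0]
  [-2*t*exp(6*t), 2*t*exp(6*t) + exp(6*t), 0]
  [-t*exp(6*t), t*exp(6*t), exp(6*t)]

Strategy: write M = P · J · P⁻¹ where J is a Jordan canonical form, so e^{tM} = P · e^{tJ} · P⁻¹, and e^{tJ} can be computed block-by-block.

M has Jordan form
J =
  [6, 1, 0]
  [0, 6, 0]
  [0, 0, 6]
(up to reordering of blocks).

Per-block formulas:
  For a 2×2 Jordan block J_2(6): exp(t · J_2(6)) = e^(6t)·(I + t·N), where N is the 2×2 nilpotent shift.
  For a 1×1 block at λ = 6: exp(t · [6]) = [e^(6t)].

After assembling e^{tJ} and conjugating by P, we get:

e^{tM} =
  [-2*t*exp(6*t) + exp(6*t), 2*t*exp(6*t), 0]
  [-2*t*exp(6*t), 2*t*exp(6*t) + exp(6*t), 0]
  [-t*exp(6*t), t*exp(6*t), exp(6*t)]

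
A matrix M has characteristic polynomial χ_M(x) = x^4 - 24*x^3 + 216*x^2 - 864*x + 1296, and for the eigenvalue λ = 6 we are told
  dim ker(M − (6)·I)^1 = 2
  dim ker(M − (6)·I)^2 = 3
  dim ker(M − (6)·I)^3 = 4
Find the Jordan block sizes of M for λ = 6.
Block sizes for λ = 6: [3, 1]

From the dimensions of kernels of powers, the number of Jordan blocks of size at least j is d_j − d_{j−1} where d_j = dim ker(N^j) (with d_0 = 0). Computing the differences gives [2, 1, 1].
The number of blocks of size exactly k is (#blocks of size ≥ k) − (#blocks of size ≥ k + 1), so the partition is: 1 block(s) of size 1, 1 block(s) of size 3.
In nonincreasing order the block sizes are [3, 1].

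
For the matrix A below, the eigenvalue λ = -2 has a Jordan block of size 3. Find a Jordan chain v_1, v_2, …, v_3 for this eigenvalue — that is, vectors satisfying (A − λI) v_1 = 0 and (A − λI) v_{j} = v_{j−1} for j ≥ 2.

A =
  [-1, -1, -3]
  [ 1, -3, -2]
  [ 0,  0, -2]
A Jordan chain for λ = -2 of length 3:
v_1 = (-1, -1, 0)ᵀ
v_2 = (-3, -2, 0)ᵀ
v_3 = (0, 0, 1)ᵀ

Let N = A − (-2)·I. We want v_3 with N^3 v_3 = 0 but N^2 v_3 ≠ 0; then v_{j-1} := N · v_j for j = 3, …, 2.

Pick v_3 = (0, 0, 1)ᵀ.
Then v_2 = N · v_3 = (-3, -2, 0)ᵀ.
Then v_1 = N · v_2 = (-1, -1, 0)ᵀ.

Sanity check: (A − (-2)·I) v_1 = (0, 0, 0)ᵀ = 0. ✓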